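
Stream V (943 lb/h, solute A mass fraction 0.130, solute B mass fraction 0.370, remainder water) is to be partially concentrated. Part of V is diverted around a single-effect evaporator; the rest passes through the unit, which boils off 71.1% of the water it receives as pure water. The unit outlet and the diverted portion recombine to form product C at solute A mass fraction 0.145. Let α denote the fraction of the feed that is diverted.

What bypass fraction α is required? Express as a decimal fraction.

0.709

All 943×0.130 = 122.59 lb/h of solute A reaches C, so C = 122.59/0.145 = 845.45 lb/h and vapour = 97.552 lb/h.
The evaporator receives (1−α)·943 of feed at 0.500 water and removes 0.711 of that water:
0.711×0.500×(1−α)×943 = 97.552
(1−α) = 97.552/335.24 = 0.2910;  α = 0.7090.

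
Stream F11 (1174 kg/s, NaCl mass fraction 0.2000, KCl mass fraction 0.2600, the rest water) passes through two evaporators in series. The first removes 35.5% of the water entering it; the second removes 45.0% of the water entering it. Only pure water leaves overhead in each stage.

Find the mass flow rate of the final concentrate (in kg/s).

764.9 kg/s

water in feed = 1174×0.540 = 633.96 kg/s.
After stage 1: water left = (1−0.355)×633.96 = 408.9; stream total = 948.94 kg/s.
After stage 2: water left = (1−0.450)×408.9 = 224.9; final concentrate = 764.94 kg/s.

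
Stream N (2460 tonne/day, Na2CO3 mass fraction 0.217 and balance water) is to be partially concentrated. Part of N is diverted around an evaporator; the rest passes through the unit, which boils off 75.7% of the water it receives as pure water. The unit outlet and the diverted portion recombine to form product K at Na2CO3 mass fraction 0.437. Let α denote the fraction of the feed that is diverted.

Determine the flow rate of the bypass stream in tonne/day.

370.6 tonne/day

All 2460×0.217 = 533.82 tonne/day of Na2CO3 reaches K, so K = 533.82/0.437 = 1221.6 tonne/day and vapour = 1238.4 tonne/day.
The evaporator receives (1−α)·2460 of feed at 0.783 water and removes 0.757 of that water:
0.757×0.783×(1−α)×2460 = 1238.4
(1−α) = 1238.4/1458.1 = 0.8493;  α = 0.1507.
Bypass flow = 0.1507×2460 = 370.61 tonne/day.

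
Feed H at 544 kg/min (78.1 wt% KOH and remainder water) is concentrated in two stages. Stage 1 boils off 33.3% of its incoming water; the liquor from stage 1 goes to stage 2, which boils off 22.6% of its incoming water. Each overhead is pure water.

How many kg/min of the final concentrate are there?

486.4 kg/min

water in feed = 544×0.219 = 119.14 kg/min.
After stage 1: water left = (1−0.333)×119.14 = 79.464; stream total = 504.33 kg/min.
After stage 2: water left = (1−0.226)×79.464 = 61.505; final concentrate = 486.37 kg/min.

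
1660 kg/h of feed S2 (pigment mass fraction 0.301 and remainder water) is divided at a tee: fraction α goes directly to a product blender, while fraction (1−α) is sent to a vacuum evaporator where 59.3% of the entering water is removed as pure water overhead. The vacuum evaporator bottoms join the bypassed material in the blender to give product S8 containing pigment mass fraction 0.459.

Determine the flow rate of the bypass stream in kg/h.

All 1660×0.301 = 499.66 kg/h of pigment reaches S8, so S8 = 499.66/0.459 = 1088.6 kg/h and vapour = 571.42 kg/h.
The evaporator receives (1−α)·1660 of feed at 0.699 water and removes 0.593 of that water:
0.593×0.699×(1−α)×1660 = 571.42
(1−α) = 571.42/688.08 = 0.8304;  α = 0.1696.
Bypass flow = 0.1696×1660 = 281.46 kg/h.

281.5 kg/h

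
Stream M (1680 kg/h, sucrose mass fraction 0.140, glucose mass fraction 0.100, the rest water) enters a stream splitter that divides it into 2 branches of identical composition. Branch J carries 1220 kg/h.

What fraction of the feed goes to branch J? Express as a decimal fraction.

0.726

Fraction to J = 1220/1680 = 0.7262.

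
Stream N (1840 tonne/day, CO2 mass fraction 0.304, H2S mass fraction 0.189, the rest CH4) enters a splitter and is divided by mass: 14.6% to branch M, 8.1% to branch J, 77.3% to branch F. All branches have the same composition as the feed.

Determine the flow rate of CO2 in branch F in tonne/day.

Branch F total = 0.773×1840 = 1422.3 tonne/day.
CO2 in F = 0.304×1422.3 = 432.39 tonne/day.

432.4 tonne/day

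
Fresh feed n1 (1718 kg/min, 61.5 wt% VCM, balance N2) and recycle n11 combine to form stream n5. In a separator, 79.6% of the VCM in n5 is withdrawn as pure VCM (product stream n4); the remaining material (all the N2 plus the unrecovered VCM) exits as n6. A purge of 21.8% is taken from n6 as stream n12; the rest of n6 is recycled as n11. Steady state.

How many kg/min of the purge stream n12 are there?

N2 enters only via n1 and leaves only via the purge: 1718×0.385 = 0.218×(N2 in n6), and the separator passes all N2, so N2 in n5 = N2 in n6 = 3034.1 kg/min.
VCM in n5: m_A = 1718×0.615 + (1−0.218)·(1−0.796)·m_A, so m_A = 1056.6/0.8405 = 1257.1 kg/min.
n6 = (1−0.796)×1257.1 + 3034.1 = 3290.5 kg/min.
Purge n12 = 0.218×3290.5 = 717.34 kg/min.

717.3 kg/min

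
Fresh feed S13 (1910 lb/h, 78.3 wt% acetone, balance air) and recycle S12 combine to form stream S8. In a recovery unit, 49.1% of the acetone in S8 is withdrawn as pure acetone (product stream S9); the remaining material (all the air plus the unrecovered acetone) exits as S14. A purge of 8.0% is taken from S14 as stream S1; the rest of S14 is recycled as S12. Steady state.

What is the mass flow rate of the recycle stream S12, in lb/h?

air enters only via S13 and leaves only via the purge: 1910×0.217 = 0.080×(air in S14), and the recovery unit passes all air, so air in S8 = air in S14 = 5180.9 lb/h.
acetone in S8: m_A = 1910×0.783 + (1−0.080)·(1−0.491)·m_A, so m_A = 1495.5/0.5317 = 2812.6 lb/h.
S14 = (1−0.491)×2812.6 + 5180.9 = 6612.5 lb/h.
Recycle S12 = (1−0.080)×6612.5 = 6083.5 lb/h.

6084 lb/h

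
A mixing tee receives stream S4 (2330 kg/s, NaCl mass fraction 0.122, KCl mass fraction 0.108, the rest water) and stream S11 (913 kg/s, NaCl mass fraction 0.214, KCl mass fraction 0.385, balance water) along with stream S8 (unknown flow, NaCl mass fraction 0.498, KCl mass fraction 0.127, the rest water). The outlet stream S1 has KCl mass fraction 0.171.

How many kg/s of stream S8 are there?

Let S8 be the unknown flow. Total out = 3243 + S8.
KCl balance: 603.14 + 0.127·S8 = 0.171·(3243 + S8)
(0.127 − 0.171)·S8 = 0.171×3243 − 603.14 = -48.592
S8 = -48.592 / -0.044 = 1104.4 kg/s

1104 kg/s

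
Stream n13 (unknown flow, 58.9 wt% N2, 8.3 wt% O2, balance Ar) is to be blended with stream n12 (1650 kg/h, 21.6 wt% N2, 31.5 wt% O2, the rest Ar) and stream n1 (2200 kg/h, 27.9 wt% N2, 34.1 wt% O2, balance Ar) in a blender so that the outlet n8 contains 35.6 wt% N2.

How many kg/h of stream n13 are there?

Let n13 be the unknown flow. Total out = 3850 + n13.
N2 balance: 970.2 + 0.589·n13 = 0.356·(3850 + n13)
(0.589 − 0.356)·n13 = 0.356×3850 − 970.2 = 400.4
n13 = 400.4 / 0.233 = 1718.5 kg/h

1718 kg/h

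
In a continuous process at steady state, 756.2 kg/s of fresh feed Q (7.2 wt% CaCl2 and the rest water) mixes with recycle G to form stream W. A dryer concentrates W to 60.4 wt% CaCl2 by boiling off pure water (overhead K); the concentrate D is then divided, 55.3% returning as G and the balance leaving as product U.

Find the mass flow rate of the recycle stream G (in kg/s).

111.5 kg/s

Overall CaCl2 balance (none leaves overhead): CaCl2 in fresh feed = CaCl2 in product, i.e. 756.2×0.072 = (1−0.553)·D·0.604.
D = 54.446/(0.604×0.447) = 201.66 kg/s.
Recycle G = 0.553×201.66 = 111.52 kg/s.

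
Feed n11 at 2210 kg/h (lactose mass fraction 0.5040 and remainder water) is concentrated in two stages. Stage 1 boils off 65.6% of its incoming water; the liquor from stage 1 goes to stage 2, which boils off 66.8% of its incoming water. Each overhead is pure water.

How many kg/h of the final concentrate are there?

1239 kg/h

water in feed = 2210×0.496 = 1096.2 kg/h.
After stage 1: water left = (1−0.656)×1096.2 = 377.08; stream total = 1490.9 kg/h.
After stage 2: water left = (1−0.668)×377.08 = 125.19; final concentrate = 1239 kg/h.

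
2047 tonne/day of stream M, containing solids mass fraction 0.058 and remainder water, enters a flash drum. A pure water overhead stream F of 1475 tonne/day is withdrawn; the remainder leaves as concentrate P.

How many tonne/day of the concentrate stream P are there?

572 tonne/day

Concentrate = 2047 − 1475 = 572 tonne/day.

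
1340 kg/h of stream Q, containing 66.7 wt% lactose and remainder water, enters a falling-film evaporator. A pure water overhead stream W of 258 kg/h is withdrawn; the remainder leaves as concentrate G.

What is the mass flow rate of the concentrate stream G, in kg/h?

Concentrate = 1340 − 258 = 1082 kg/h.

1082 kg/h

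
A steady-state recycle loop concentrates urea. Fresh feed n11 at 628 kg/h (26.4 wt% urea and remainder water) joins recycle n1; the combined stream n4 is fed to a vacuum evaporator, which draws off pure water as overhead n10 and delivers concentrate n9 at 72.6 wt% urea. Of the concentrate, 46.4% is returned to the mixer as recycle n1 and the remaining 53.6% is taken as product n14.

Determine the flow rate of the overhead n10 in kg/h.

Overall urea balance (none leaves overhead): urea in fresh feed = urea in product, i.e. 628×0.264 = (1−0.464)·n9·0.726.
n9 = 165.79/(0.726×0.536) = 426.05 kg/h.
Recycle n1 = 0.464×426.05 = 197.69 kg/h.
Combined feed n4 = 628 + 197.69 = 825.69 kg/h.
Overhead n10 = n4 − n9 = 825.69 − 426.05 = 399.64 kg/h.

399.6 kg/h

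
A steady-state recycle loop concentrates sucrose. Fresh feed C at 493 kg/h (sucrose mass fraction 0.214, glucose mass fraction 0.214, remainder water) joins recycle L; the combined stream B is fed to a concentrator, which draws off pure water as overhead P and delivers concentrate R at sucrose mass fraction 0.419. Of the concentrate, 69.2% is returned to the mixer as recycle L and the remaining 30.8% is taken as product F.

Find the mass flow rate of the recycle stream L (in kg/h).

565.7 kg/h

Overall sucrose balance (none leaves overhead): sucrose in fresh feed = sucrose in product, i.e. 493×0.214 = (1−0.692)·R·0.419.
R = 105.5/(0.419×0.308) = 817.52 kg/h.
Recycle L = 0.692×817.52 = 565.72 kg/h.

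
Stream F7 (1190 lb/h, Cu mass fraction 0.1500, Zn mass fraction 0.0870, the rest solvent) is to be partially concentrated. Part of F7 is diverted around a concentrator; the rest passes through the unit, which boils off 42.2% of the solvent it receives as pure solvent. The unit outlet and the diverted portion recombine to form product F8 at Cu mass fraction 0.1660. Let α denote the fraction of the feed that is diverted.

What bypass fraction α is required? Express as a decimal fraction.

All 1190×0.150 = 178.5 lb/h of Cu reaches F8, so F8 = 178.5/0.166 = 1075.3 lb/h and vapour = 114.7 lb/h.
The evaporator receives (1−α)·1190 of feed at 0.763 solvent and removes 0.422 of that solvent:
0.422×0.763×(1−α)×1190 = 114.7
(1−α) = 114.7/383.16 = 0.2993;  α = 0.7007.

0.701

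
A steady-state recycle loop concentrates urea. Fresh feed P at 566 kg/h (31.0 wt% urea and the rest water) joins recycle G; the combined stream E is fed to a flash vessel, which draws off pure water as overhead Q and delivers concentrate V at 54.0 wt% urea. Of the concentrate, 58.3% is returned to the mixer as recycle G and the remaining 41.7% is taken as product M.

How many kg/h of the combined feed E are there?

1020 kg/h

Overall urea balance (none leaves overhead): urea in fresh feed = urea in product, i.e. 566×0.310 = (1−0.583)·V·0.540.
V = 175.46/(0.540×0.417) = 779.2 kg/h.
Recycle G = 0.583×779.2 = 454.27 kg/h.
Combined feed E = 566 + 454.27 = 1020.3 kg/h.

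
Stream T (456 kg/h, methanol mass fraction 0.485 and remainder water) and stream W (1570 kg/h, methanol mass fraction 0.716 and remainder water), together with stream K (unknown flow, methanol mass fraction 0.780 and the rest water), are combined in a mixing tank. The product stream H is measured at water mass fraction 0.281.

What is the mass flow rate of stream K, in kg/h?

1826 kg/h

Let K be the unknown flow. Total out = 2026 + K.
water balance: 680.72 + 0.220·K = 0.281·(2026 + K)
(0.220 − 0.281)·K = 0.281×2026 − 680.72 = -111.41
K = -111.41 / -0.061 = 1826.5 kg/h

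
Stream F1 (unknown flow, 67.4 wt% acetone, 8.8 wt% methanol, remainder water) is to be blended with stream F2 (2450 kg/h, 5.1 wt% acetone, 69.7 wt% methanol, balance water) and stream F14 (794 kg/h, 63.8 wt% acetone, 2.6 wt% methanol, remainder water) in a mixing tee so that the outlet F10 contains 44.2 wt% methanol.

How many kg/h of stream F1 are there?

Let F1 be the unknown flow. Total out = 3244 + F1.
methanol balance: 1728.3 + 0.088·F1 = 0.442·(3244 + F1)
(0.088 − 0.442)·F1 = 0.442×3244 − 1728.3 = -294.45
F1 = -294.45 / -0.354 = 831.77 kg/h

831.8 kg/h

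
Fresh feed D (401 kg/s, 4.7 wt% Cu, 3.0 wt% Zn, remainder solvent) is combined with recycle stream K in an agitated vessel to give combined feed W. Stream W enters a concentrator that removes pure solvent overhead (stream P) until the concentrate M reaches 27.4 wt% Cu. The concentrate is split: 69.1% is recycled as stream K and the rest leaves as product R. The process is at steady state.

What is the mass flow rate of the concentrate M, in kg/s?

Overall Cu balance (none leaves overhead): Cu in fresh feed = Cu in product, i.e. 401×0.047 = (1−0.691)·M·0.274.
M = 18.847/(0.274×0.309) = 222.6 kg/s.

222.6 kg/s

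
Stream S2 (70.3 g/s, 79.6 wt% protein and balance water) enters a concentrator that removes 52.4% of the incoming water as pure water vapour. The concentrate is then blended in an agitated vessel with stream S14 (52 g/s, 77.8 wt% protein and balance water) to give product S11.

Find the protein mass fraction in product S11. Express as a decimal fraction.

Vapour removed = 0.524×0.204×70.3 = 7.5148 g/s; concentrate = 62.785 g/s.
protein reaching the mixer = 55.959 (from concentrate) + 52×0.778 = 96.415 g/s.
Product flow = 62.785 + 52 = 114.79 g/s; protein fraction = 0.840.

0.840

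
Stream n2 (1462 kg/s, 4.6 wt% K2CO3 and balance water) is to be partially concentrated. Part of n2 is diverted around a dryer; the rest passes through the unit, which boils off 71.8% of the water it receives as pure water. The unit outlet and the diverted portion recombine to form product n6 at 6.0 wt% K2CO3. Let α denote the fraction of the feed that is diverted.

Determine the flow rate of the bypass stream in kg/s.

964 kg/s

All 1462×0.046 = 67.252 kg/s of K2CO3 reaches n6, so n6 = 67.252/0.060 = 1120.9 kg/s and vapour = 341.13 kg/s.
The evaporator receives (1−α)·1462 of feed at 0.954 water and removes 0.718 of that water:
0.718×0.954×(1−α)×1462 = 341.13
(1−α) = 341.13/1001.4 = 0.3406;  α = 0.6594.
Bypass flow = 0.6594×1462 = 963.97 kg/s.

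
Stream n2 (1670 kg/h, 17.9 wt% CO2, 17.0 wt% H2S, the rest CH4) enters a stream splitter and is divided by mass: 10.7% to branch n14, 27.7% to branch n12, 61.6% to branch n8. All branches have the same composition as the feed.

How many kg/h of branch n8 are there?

Branch n8 flow = 0.616×1670 = 1028.7 kg/h.

1029 kg/h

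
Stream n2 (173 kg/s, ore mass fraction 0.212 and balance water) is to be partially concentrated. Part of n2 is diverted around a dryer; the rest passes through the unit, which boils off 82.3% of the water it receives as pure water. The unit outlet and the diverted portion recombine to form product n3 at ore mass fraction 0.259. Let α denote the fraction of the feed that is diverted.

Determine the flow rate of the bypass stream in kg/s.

124.6 kg/s

All 173×0.212 = 36.676 kg/s of ore reaches n3, so n3 = 36.676/0.259 = 141.61 kg/s and vapour = 31.394 kg/s.
The evaporator receives (1−α)·173 of feed at 0.788 water and removes 0.823 of that water:
0.823×0.788×(1−α)×173 = 31.394
(1−α) = 31.394/112.19 = 0.2798;  α = 0.7202.
Bypass flow = 0.7202×173 = 124.59 kg/s.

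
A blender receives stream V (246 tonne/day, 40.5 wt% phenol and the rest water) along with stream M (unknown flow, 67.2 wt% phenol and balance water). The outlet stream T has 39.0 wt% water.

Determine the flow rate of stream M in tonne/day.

Let M be the unknown flow. Total out = 246 + M.
water balance: 146.37 + 0.328·M = 0.390·(246 + M)
(0.328 − 0.390)·M = 0.390×246 − 146.37 = -50.43
M = -50.43 / -0.062 = 813.39 tonne/day

813.4 tonne/day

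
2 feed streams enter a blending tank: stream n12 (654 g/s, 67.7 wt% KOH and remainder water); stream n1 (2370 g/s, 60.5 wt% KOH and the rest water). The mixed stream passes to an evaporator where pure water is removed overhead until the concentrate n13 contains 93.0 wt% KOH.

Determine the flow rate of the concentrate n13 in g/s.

2018 g/s

KOH entering = 654×0.677 + 2370×0.605 = 1876.6 g/s.
All KOH reports to n13, so n13 = 1876.6/0.930 = 2017.9 g/s.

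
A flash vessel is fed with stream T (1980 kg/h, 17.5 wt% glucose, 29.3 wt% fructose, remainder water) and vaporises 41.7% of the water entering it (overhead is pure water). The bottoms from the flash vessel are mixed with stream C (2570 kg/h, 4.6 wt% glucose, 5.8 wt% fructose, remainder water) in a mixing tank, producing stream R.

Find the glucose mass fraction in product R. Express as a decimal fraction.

0.113

Vapour removed = 0.417×0.532×1980 = 439.25 kg/h; concentrate = 1540.7 kg/h.
glucose reaching the mixer = 346.5 (from concentrate) + 2570×0.046 = 464.72 kg/h.
Product flow = 1540.7 + 2570 = 4110.7 kg/h; glucose fraction = 0.113.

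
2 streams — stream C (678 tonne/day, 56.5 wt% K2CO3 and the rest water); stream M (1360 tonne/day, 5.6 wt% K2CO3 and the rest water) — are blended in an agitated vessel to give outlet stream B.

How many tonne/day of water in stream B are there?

1579 tonne/day

water out = water in = 678×0.435 + 1360×0.944 = 1578.8 tonne/day.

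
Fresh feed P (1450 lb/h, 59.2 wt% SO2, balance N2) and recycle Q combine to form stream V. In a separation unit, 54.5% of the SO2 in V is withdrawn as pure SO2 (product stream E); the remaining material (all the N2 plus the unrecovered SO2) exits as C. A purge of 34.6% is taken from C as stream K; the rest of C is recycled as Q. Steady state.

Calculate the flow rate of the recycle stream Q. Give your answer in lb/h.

1482 lb/h

N2 enters only via P and leaves only via the purge: 1450×0.408 = 0.346×(N2 in C), and the separation unit passes all N2, so N2 in V = N2 in C = 1709.8 lb/h.
SO2 in V: m_A = 1450×0.592 + (1−0.346)·(1−0.545)·m_A, so m_A = 858.4/0.7024 = 1222 lb/h.
C = (1−0.545)×1222 + 1709.8 = 2265.9 lb/h.
Recycle Q = (1−0.346)×2265.9 = 1481.9 lb/h.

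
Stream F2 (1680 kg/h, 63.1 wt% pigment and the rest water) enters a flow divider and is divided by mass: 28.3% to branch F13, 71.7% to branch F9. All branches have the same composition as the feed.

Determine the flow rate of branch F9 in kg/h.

1205 kg/h

Branch F9 flow = 0.717×1680 = 1204.6 kg/h.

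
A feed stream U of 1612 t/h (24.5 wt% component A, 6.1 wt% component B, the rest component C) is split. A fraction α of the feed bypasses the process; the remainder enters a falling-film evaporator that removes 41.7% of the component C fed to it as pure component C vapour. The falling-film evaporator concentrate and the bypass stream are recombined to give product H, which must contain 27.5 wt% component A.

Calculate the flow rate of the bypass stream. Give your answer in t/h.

1004 t/h

All 1612×0.245 = 394.94 t/h of component A reaches H, so H = 394.94/0.275 = 1436.1 t/h and vapour = 175.85 t/h.
The evaporator receives (1−α)·1612 of feed at 0.694 component C and removes 0.417 of that component C:
0.417×0.694×(1−α)×1612 = 175.85
(1−α) = 175.85/466.51 = 0.3770;  α = 0.6230.
Bypass flow = 0.6230×1612 = 1004.3 t/h.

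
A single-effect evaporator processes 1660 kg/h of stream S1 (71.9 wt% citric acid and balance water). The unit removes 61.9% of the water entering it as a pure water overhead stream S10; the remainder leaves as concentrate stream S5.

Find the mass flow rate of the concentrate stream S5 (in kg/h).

water entering = 1660×0.281 = 466.46 kg/h; overhead removed = 0.619×466.46 = 288.74 kg/h.
Concentrate = 1660 − 288.74 = 1371.3 kg/h.

1371 kg/h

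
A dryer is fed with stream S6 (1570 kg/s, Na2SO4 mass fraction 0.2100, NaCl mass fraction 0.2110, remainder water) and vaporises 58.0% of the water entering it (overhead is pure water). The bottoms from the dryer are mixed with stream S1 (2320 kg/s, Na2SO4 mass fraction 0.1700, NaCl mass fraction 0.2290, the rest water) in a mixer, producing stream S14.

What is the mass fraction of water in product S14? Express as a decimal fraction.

0.5282

Vapour removed = 0.580×0.579×1570 = 527.24 kg/s; concentrate = 1042.8 kg/s.
water reaching the mixer = 381.79 (from concentrate) + 2320×0.601 = 1776.1 kg/s.
Product flow = 1042.8 + 2320 = 3362.8 kg/s; water fraction = 0.5282.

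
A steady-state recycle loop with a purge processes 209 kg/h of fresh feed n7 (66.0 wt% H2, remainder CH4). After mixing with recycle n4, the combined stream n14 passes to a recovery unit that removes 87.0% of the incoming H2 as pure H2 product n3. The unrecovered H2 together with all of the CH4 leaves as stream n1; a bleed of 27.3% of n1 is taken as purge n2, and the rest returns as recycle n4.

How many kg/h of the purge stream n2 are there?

76.47 kg/h

CH4 enters only via n7 and leaves only via the purge: 209×0.340 = 0.273×(CH4 in n1), and the recovery unit passes all CH4, so CH4 in n14 = CH4 in n1 = 260.29 kg/h.
H2 in n14: m_A = 209×0.660 + (1−0.273)·(1−0.870)·m_A, so m_A = 137.94/0.9055 = 152.34 kg/h.
n1 = (1−0.870)×152.34 + 260.29 = 280.1 kg/h.
Purge n2 = 0.273×280.1 = 76.466 kg/h.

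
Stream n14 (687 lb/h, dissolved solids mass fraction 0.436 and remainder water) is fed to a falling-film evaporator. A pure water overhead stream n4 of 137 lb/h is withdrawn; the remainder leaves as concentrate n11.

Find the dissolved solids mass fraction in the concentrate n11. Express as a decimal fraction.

dissolved solids is not removed: 687×0.436 = 299.53 lb/h of dissolved solids enters n11.
Concentrate = 687 − 137 = 550 lb/h.
Mass fraction = 299.53/550 = 0.545.

0.545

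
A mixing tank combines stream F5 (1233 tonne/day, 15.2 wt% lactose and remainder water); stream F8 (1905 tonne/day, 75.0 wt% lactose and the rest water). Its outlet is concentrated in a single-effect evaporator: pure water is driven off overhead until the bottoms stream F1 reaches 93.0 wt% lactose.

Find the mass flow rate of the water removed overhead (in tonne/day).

lactose entering = 1233×0.152 + 1905×0.750 = 1616.2 tonne/day.
All lactose reports to F1, so F1 = 1616.2/0.930 = 1737.8 tonne/day.
Total feed = 3138 tonne/day; overhead = 3138 − 1737.8 = 1400.2 tonne/day.

1400 tonne/day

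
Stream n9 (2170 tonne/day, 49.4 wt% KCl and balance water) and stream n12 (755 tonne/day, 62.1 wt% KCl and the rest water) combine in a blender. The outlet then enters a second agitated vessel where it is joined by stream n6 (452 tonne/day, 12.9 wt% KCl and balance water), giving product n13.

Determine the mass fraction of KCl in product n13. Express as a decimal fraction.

Overall, product flow = 3377 tonne/day.
KCl in = 2170×0.494 + 755×0.621 + 452×0.129 = 1599.1 tonne/day.
KCl fraction in n13 = 0.4735.

0.4735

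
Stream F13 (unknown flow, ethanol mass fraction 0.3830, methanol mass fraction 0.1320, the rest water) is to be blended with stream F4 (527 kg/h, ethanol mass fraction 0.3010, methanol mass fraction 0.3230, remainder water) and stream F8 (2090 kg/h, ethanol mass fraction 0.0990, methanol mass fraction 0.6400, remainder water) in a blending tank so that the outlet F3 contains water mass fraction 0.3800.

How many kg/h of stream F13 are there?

2389 kg/h

Let F13 be the unknown flow. Total out = 2617 + F13.
water balance: 743.64 + 0.485·F13 = 0.380·(2617 + F13)
(0.485 − 0.380)·F13 = 0.380×2617 − 743.64 = 250.82
F13 = 250.82 / 0.105 = 2388.7 kg/h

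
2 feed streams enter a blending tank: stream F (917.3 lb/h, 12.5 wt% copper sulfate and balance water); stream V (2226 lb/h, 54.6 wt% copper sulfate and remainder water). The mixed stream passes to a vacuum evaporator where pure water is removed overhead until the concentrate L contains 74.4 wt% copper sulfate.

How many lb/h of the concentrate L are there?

copper sulfate entering = 917.3×0.125 + 2226×0.546 = 1330.1 lb/h.
All copper sulfate reports to L, so L = 1330.1/0.744 = 1787.7 lb/h.

1788 lb/h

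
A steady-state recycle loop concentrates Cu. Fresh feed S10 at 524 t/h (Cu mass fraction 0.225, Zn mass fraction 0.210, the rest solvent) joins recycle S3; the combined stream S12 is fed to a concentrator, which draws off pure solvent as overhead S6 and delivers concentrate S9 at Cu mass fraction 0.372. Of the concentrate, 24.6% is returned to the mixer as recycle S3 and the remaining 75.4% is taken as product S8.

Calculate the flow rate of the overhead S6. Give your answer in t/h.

Overall Cu balance (none leaves overhead): Cu in fresh feed = Cu in product, i.e. 524×0.225 = (1−0.246)·S9·0.372.
S9 = 117.9/(0.372×0.754) = 420.34 t/h.
Recycle S3 = 0.246×420.34 = 103.4 t/h.
Combined feed S12 = 524 + 103.4 = 627.4 t/h.
Overhead S6 = S12 − S9 = 627.4 − 420.34 = 207.06 t/h.

207.1 t/h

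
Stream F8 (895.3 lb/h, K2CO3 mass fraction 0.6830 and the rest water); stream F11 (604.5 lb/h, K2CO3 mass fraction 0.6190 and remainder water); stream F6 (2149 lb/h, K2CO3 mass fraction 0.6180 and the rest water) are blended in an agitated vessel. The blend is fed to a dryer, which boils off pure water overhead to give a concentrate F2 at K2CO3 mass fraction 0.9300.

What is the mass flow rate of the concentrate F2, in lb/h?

2488 lb/h

K2CO3 entering = 895.3×0.683 + 604.5×0.619 + 2149×0.618 = 2313.8 lb/h.
All K2CO3 reports to F2, so F2 = 2313.8/0.930 = 2487.9 lb/h.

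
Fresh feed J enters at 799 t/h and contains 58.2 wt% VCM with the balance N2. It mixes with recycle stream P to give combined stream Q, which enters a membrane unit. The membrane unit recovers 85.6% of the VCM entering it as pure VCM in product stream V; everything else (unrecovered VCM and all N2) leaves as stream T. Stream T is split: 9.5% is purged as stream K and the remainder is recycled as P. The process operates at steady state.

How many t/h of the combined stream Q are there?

4050 t/h

N2 enters only via J and leaves only via the purge: 799×0.418 = 0.095×(N2 in T), and the membrane unit passes all N2, so N2 in Q = N2 in T = 3515.6 t/h.
VCM in Q: m_A = 799×0.582 + (1−0.095)·(1−0.856)·m_A, so m_A = 465.02/0.8697 = 534.7 t/h.
Q = 534.7 + 3515.6 = 4050.3 t/h.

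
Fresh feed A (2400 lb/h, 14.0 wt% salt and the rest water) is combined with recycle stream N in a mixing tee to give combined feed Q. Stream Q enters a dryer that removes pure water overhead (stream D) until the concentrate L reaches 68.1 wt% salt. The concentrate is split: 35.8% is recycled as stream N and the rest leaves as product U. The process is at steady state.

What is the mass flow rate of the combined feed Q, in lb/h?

2675 lb/h

Overall salt balance (none leaves overhead): salt in fresh feed = salt in product, i.e. 2400×0.140 = (1−0.358)·L·0.681.
L = 336/(0.681×0.642) = 768.52 lb/h.
Recycle N = 0.358×768.52 = 275.13 lb/h.
Combined feed Q = 2400 + 275.13 = 2675.1 lb/h.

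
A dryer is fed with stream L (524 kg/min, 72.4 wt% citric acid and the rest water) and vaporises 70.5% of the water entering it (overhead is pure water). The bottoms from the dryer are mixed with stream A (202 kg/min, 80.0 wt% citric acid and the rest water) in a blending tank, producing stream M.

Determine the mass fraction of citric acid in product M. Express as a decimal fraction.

0.867

Vapour removed = 0.705×0.276×524 = 101.96 kg/min; concentrate = 422.04 kg/min.
citric acid reaching the mixer = 379.38 (from concentrate) + 202×0.800 = 540.98 kg/min.
Product flow = 422.04 + 202 = 624.04 kg/min; citric acid fraction = 0.867.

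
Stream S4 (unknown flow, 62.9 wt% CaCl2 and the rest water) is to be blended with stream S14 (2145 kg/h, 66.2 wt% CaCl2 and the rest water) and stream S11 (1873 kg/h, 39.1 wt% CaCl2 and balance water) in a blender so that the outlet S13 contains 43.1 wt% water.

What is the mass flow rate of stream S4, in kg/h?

2232 kg/h

Let S4 be the unknown flow. Total out = 4018 + S4.
water balance: 1865.7 + 0.371·S4 = 0.431·(4018 + S4)
(0.371 − 0.431)·S4 = 0.431×4018 − 1865.7 = -133.91
S4 = -133.91 / -0.060 = 2231.8 kg/h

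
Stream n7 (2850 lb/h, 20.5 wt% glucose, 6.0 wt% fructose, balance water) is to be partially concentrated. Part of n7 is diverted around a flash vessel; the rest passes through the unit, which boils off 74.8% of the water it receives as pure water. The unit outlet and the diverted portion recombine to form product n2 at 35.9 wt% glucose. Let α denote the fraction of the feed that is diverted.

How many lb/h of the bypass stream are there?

All 2850×0.205 = 584.25 lb/h of glucose reaches n2, so n2 = 584.25/0.359 = 1627.4 lb/h and vapour = 1222.6 lb/h.
The evaporator receives (1−α)·2850 of feed at 0.735 water and removes 0.748 of that water:
0.748×0.735×(1−α)×2850 = 1222.6
(1−α) = 1222.6/1566.9 = 0.7803;  α = 0.2197.
Bypass flow = 0.2197×2850 = 626.27 lb/h.

626.3 lb/h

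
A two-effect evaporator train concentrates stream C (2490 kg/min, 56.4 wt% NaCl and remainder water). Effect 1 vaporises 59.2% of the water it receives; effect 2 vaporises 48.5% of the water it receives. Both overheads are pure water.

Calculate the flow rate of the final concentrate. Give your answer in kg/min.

water in feed = 2490×0.436 = 1085.6 kg/min.
After stage 1: water left = (1−0.592)×1085.6 = 442.94; stream total = 1847.3 kg/min.
After stage 2: water left = (1−0.485)×442.94 = 228.11; final concentrate = 1632.5 kg/min.

1632 kg/min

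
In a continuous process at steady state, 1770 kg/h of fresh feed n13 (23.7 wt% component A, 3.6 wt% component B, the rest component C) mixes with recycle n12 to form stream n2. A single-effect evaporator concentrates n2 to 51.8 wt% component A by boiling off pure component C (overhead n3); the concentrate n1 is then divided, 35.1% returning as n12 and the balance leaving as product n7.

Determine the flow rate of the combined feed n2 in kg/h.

Overall component A balance (none leaves overhead): component A in fresh feed = component A in product, i.e. 1770×0.237 = (1−0.351)·n1·0.518.
n1 = 419.49/(0.518×0.649) = 1247.8 kg/h.
Recycle n12 = 0.351×1247.8 = 437.98 kg/h.
Combined feed n2 = 1770 + 437.98 = 2208 kg/h.

2208 kg/h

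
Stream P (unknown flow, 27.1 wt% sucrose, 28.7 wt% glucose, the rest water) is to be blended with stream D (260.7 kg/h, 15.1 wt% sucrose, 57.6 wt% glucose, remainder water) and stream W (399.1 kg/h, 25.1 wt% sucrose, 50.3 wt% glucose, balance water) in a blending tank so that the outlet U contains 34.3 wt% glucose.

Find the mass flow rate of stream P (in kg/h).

2225 kg/h

Let P be the unknown flow. Total out = 659.8 + P.
glucose balance: 350.91 + 0.287·P = 0.343·(659.8 + P)
(0.287 − 0.343)·P = 0.343×659.8 − 350.91 = -124.6
P = -124.6 / -0.056 = 2225 kg/h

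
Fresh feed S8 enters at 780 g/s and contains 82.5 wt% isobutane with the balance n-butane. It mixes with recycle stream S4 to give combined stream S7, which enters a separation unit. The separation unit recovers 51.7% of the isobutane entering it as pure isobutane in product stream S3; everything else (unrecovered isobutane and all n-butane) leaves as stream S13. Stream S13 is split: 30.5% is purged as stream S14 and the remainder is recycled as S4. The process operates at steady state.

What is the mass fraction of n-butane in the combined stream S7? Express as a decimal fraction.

n-butane enters only via S8 and leaves only via the purge: 780×0.175 = 0.305×(n-butane in S13), and the separation unit passes all n-butane, so n-butane in S7 = n-butane in S13 = 447.54 g/s.
isobutane in S7: m_A = 780×0.825 + (1−0.305)·(1−0.517)·m_A, so m_A = 643.5/0.6643 = 968.67 g/s.
S7 = 968.67 + 447.54 = 1416.2 g/s.
n-butane fraction in S7 = 447.54/1416.2 = 0.316.

0.316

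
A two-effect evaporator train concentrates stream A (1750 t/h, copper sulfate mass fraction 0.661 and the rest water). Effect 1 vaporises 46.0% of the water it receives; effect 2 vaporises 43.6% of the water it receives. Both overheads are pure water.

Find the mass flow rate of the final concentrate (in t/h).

water in feed = 1750×0.339 = 593.25 t/h.
After stage 1: water left = (1−0.460)×593.25 = 320.35; stream total = 1477.1 t/h.
After stage 2: water left = (1−0.436)×320.35 = 180.68; final concentrate = 1337.4 t/h.

1337 t/h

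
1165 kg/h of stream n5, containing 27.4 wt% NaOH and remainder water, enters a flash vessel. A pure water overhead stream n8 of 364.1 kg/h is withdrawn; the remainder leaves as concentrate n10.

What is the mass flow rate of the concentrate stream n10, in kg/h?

800.9 kg/h

Concentrate = 1165 − 364.1 = 800.9 kg/h.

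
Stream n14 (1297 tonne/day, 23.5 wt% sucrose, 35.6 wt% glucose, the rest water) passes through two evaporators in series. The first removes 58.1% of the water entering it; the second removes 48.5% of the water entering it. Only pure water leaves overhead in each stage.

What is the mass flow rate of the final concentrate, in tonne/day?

881 tonne/day

water in feed = 1297×0.409 = 530.47 tonne/day.
After stage 1: water left = (1−0.581)×530.47 = 222.27; stream total = 988.8 tonne/day.
After stage 2: water left = (1−0.485)×222.27 = 114.47; final concentrate = 881 tonne/day.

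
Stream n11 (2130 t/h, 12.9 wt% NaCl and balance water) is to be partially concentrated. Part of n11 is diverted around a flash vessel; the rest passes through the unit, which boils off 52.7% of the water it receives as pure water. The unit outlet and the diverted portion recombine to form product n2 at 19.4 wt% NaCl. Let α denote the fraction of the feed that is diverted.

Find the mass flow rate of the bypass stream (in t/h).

All 2130×0.129 = 274.77 t/h of NaCl reaches n2, so n2 = 274.77/0.194 = 1416.3 t/h and vapour = 713.66 t/h.
The evaporator receives (1−α)·2130 of feed at 0.871 water and removes 0.527 of that water:
0.527×0.871×(1−α)×2130 = 713.66
(1−α) = 713.66/977.71 = 0.7299;  α = 0.2701.
Bypass flow = 0.2701×2130 = 575.24 t/h.

575.2 t/h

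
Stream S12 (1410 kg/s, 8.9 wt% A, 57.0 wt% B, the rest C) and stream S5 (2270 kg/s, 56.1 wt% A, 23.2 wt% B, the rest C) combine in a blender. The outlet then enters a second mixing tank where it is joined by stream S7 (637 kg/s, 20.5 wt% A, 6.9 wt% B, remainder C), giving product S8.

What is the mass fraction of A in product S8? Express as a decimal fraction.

0.3543

Overall, product flow = 4317 kg/s.
A in = 1410×0.089 + 2270×0.561 + 637×0.205 = 1529.5 kg/s.
A fraction in S8 = 0.3543.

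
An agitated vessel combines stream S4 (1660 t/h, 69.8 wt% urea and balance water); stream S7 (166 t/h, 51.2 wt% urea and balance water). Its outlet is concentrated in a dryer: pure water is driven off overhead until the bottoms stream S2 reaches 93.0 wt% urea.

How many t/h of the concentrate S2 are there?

1337 t/h

urea entering = 1660×0.698 + 166×0.512 = 1243.7 t/h.
All urea reports to S2, so S2 = 1243.7/0.930 = 1337.3 t/h.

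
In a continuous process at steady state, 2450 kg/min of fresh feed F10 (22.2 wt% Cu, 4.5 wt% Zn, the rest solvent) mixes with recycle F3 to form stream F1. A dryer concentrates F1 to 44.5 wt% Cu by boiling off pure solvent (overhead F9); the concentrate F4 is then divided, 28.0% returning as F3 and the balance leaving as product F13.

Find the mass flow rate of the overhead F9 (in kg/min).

1228 kg/min

Overall Cu balance (none leaves overhead): Cu in fresh feed = Cu in product, i.e. 2450×0.222 = (1−0.280)·F4·0.445.
F4 = 543.9/(0.445×0.720) = 1697.6 kg/min.
Recycle F3 = 0.280×1697.6 = 475.32 kg/min.
Combined feed F1 = 2450 + 475.32 = 2925.3 kg/min.
Overhead F9 = F1 − F4 = 2925.3 − 1697.6 = 1227.8 kg/min.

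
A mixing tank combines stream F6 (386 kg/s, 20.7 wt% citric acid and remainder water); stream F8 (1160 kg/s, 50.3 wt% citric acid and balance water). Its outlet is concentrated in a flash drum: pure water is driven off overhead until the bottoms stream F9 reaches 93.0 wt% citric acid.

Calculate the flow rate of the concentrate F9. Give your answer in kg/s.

citric acid entering = 386×0.207 + 1160×0.503 = 663.38 kg/s.
All citric acid reports to F9, so F9 = 663.38/0.930 = 713.31 kg/s.

713.3 kg/s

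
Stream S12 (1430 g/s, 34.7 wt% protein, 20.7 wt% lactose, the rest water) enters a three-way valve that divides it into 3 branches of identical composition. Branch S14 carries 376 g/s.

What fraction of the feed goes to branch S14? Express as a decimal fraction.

0.263

Fraction to S14 = 376/1430 = 0.2629.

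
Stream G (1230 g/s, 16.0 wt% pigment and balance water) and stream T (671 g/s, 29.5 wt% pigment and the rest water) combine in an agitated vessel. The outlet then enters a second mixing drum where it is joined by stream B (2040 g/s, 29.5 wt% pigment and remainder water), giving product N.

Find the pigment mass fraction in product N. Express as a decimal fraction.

0.2529

Overall, product flow = 3941 g/s.
pigment in = 1230×0.160 + 671×0.295 + 2040×0.295 = 996.54 g/s.
pigment fraction in N = 0.2529.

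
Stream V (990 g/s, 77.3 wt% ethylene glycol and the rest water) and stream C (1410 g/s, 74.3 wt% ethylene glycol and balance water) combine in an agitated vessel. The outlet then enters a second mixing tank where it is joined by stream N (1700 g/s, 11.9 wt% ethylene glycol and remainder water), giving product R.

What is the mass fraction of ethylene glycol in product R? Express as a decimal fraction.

0.492

Overall, product flow = 4100 g/s.
ethylene glycol in = 990×0.773 + 1410×0.743 + 1700×0.119 = 2015.2 g/s.
ethylene glycol fraction in R = 0.492.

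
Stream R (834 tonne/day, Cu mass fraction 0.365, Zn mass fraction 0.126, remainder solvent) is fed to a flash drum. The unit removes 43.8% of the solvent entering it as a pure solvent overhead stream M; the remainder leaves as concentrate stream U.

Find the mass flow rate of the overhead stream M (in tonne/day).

solvent entering = 834×0.509 = 424.51 tonne/day; overhead removed = 0.438×424.51 = 185.93 tonne/day.

185.9 tonne/day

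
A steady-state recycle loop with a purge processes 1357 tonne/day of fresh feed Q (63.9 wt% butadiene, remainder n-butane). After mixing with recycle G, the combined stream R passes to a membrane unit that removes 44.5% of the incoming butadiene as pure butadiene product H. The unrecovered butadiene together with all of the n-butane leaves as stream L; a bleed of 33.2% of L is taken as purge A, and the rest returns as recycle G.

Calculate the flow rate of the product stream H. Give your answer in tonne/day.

butadiene in R: m_A = 1357×0.639 + (1−0.332)·(1−0.445)·m_A, so m_A = 867.12/0.6293 = 1378 tonne/day.
Product H = 0.445×1378 = 613.21 tonne/day.

613.2 tonne/day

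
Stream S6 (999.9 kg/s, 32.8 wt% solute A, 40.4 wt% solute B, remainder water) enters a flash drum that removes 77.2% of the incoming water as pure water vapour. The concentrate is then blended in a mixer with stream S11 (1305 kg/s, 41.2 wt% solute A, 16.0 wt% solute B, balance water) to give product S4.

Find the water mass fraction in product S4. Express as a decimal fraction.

0.295

Vapour removed = 0.772×0.268×999.9 = 206.88 kg/s; concentrate = 793.02 kg/s.
water reaching the mixer = 61.098 (from concentrate) + 1305×0.428 = 619.64 kg/s.
Product flow = 793.02 + 1305 = 2098 kg/s; water fraction = 0.295.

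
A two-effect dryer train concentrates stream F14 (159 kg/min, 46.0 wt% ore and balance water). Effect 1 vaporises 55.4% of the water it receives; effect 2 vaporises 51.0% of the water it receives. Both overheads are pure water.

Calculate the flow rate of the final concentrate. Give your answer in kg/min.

water in feed = 159×0.540 = 85.86 kg/min.
After stage 1: water left = (1−0.554)×85.86 = 38.294; stream total = 111.43 kg/min.
After stage 2: water left = (1−0.510)×38.294 = 18.764; final concentrate = 91.904 kg/min.

91.9 kg/min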